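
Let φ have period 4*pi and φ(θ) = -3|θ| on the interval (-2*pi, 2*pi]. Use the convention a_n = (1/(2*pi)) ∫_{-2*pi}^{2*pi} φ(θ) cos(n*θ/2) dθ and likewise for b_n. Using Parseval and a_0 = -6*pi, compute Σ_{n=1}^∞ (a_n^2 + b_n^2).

6*pi**2

Parseval: a_0^2/2 + Σ_{n≥1} (a_n^2+b_n^2) = (1/(2*pi)) ∫_{-2*pi}^{2*pi} φ(θ)^2 dθ = 24*pi**2.
Subtract a_0^2/2 = 18*pi**2: Σ (a_n^2+b_n^2) = 6*pi**2.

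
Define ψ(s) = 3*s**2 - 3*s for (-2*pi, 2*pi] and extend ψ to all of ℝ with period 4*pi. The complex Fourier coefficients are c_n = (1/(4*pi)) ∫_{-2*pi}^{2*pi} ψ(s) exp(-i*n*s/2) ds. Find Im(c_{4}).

-3/2

Since ψ is real-valued, Im(c_{4}) = -(1/(4*pi)) ∫_{-2*pi}^{2*pi} ψ(s) sin(2*s) ds = -b_{4}/2.
Integrating by parts twice (tabular method), an antiderivative of (3*s**2 - 3*s) sin(2*s) is -3*s**2*cos(2*s)/2 + 3*s*sin(2*s)/2 + 3*s*cos(2*s)/2 - 3*sin(2*s)/4 + 3*cos(2*s)/4; evaluating from -2*pi to 2*pi: ∫_{-2*pi}^{2*pi} (3*s**2 - 3*s) sin(2*s) ds = (-6*pi**2 + 3/4 + 3*pi) - (-6*pi**2 - 3*pi + 3/4) = 6*pi.
Hence Im(c_{4}) = (-1/(4*pi))·(6*pi) = -3/2.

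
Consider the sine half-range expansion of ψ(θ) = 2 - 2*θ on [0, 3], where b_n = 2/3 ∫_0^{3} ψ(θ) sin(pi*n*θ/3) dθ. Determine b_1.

-4/pi

b_1 = 2/3 ∫_0^{3} (2 - 2*θ) sin(pi*θ/3) dθ.
Integrating by parts (boundary term plus one more integral), an antiderivative of (2 - 2*θ) sin(pi*θ/3) is 6*θ*cos(pi*θ/3)/pi - 18*sin(pi*θ/3)/pi**2 - 6*cos(pi*θ/3)/pi; evaluating from 0 to 3: ∫_{0}^{3} (2 - 2*θ) sin(pi*θ/3) dθ = (-12/pi) - (-6/pi) = -6/pi.
Hence b_1 = (2/3)·(-6/pi) = -4/pi.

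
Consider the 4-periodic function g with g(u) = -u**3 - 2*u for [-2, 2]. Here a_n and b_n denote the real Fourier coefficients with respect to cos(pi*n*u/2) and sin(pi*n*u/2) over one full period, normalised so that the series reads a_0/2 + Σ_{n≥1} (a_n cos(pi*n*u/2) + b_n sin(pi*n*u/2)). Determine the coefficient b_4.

b_4 = 1/2 ∫_{-2}^{2} g(u) sin(2*pi*u) du.
g is odd and sin(2*pi*u) is odd, so the integrand is even and b_4 = ∫_0^{2} g(u) sin(2*pi*u) du.
Integrating by parts three times (tabular method), an antiderivative of (-u**3 - 2*u) sin(2*pi*u) is u**3*cos(2*pi*u)/(2*pi) - 3*u**2*sin(2*pi*u)/(4*pi**2) - 3*u*cos(2*pi*u)/(4*pi**3) + u*cos(2*pi*u)/pi - sin(2*pi*u)/(2*pi**2) + 3*sin(2*pi*u)/(8*pi**4); evaluating from 0 to 2: ∫_{0}^{2} (-u**3 - 2*u) sin(2*pi*u) du = (-3/(2*pi**3) + 6/pi) - (0) = -3/(2*pi**3) + 6/pi.
Hence b_4 = -3/(2*pi**3) + 6/pi.

-3/(2*pi**3) + 6/pi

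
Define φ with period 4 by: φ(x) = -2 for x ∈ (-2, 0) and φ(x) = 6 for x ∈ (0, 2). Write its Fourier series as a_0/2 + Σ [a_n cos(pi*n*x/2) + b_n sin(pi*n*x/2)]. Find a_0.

4

a_0 = 1/2 ∫_{-2}^{2} φ(x) dx = 1/2 · (8) = 4.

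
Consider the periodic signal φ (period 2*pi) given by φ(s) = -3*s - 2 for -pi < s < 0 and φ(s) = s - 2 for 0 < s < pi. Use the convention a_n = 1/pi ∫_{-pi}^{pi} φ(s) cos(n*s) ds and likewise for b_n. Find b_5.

b_5 = 1/pi ∫_{-pi}^{pi} φ(s) sin(5*s) ds.
Split the integral at the breakpoints.
Integrating by parts (boundary term plus one more integral), an antiderivative of (-3*s - 2) sin(5*s) is 3*s*cos(5*s)/5 - 3*sin(5*s)/25 + 2*cos(5*s)/5; evaluating from -pi to 0: ∫_{-pi}^{0} (-3*s - 2) sin(5*s) ds = (2/5) - (-2/5 + 3*pi/5) = 4/5 - 3*pi/5.
Integrating by parts (boundary term plus one more integral), an antiderivative of (s - 2) sin(5*s) is -s*cos(5*s)/5 + sin(5*s)/25 + 2*cos(5*s)/5; evaluating from 0 to pi: ∫_{0}^{pi} (s - 2) sin(5*s) ds = (-2/5 + pi/5) - (2/5) = -4/5 + pi/5.
Summing the pieces and multiplying by (1/pi) gives b_5 = -2/5.

-2/5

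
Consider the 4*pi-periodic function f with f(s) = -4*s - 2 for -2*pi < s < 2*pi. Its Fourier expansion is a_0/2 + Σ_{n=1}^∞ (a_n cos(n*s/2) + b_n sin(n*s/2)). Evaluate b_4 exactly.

b_4 = (1/(2*pi)) ∫_{-2*pi}^{2*pi} f(s) sin(2*s) ds.
Integrating by parts (boundary term plus one more integral), an antiderivative of (-4*s - 2) sin(2*s) is 2*s*cos(2*s) - sin(2*s) + cos(2*s); evaluating from -2*pi to 2*pi: ∫_{-2*pi}^{2*pi} (-4*s - 2) sin(2*s) ds = (1 + 4*pi) - (1 - 4*pi) = 8*pi.
Hence b_4 = (1/(2*pi))·(8*pi) = 4.

4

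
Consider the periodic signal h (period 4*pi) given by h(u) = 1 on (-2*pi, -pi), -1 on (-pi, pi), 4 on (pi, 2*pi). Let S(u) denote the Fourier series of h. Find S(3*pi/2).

4

h is continuous at u = 3*pi/2 with value 4, so the series converges to 4 there.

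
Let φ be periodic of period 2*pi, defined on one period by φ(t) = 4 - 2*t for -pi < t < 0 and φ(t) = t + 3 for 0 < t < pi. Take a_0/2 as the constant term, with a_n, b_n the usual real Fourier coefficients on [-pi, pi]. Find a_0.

3*pi/2 + 7

a_0 = 1/pi ∫_{-pi}^{pi} φ(t) dt = 1/pi · (pi*(3*pi + 14)/2) = 3*pi/2 + 7.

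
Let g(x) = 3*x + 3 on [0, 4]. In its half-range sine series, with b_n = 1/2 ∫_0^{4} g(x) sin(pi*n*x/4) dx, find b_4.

b_4 = 1/2 ∫_0^{4} (3*x + 3) sin(pi*x) dx.
Integrating by parts (boundary term plus one more integral), an antiderivative of (3*x + 3) sin(pi*x) is -3*x*cos(pi*x)/pi + 3*sin(pi*x)/pi**2 - 3*cos(pi*x)/pi; evaluating from 0 to 4: ∫_{0}^{4} (3*x + 3) sin(pi*x) dx = (-15/pi) - (-3/pi) = -12/pi.
Hence b_4 = (1/2)·(-12/pi) = -6/pi.

-6/pi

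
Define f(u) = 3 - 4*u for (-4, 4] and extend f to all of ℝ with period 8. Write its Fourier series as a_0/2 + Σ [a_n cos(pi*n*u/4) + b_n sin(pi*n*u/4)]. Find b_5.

-32/(5*pi)

b_5 = 1/4 ∫_{-4}^{4} f(u) sin(5*pi*u/4) du.
Integrating by parts (boundary term plus one more integral), an antiderivative of (3 - 4*u) sin(5*pi*u/4) is 16*u*cos(5*pi*u/4)/(5*pi) - 64*sin(5*pi*u/4)/(25*pi**2) - 12*cos(5*pi*u/4)/(5*pi); evaluating from -4 to 4: ∫_{-4}^{4} (3 - 4*u) sin(5*pi*u/4) du = (-52/(5*pi)) - (76/(5*pi)) = -128/(5*pi).
Hence b_5 = (1/4)·(-128/(5*pi)) = -32/(5*pi).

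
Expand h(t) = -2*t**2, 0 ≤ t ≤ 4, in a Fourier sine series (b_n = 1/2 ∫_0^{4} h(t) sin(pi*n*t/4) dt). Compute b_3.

b_3 = 1/2 ∫_0^{4} (-2*t**2) sin(3*pi*t/4) dt.
Integrating by parts twice (tabular method), an antiderivative of (-2*t**2) sin(3*pi*t/4) is 8*t**2*cos(3*pi*t/4)/(3*pi) - 64*t*sin(3*pi*t/4)/(9*pi**2) - 256*cos(3*pi*t/4)/(27*pi**3); evaluating from 0 to 4: ∫_{0}^{4} (-2*t**2) sin(3*pi*t/4) dt = (128*(2 - 9*pi**2)/(27*pi**3)) - (-256/(27*pi**3)) = 128*(4 - 9*pi**2)/(27*pi**3).
Hence b_3 = (1/2)·(128*(4 - 9*pi**2)/(27*pi**3)) = 64*(4 - 9*pi**2)/(27*pi**3).

64*(4 - 9*pi**2)/(27*pi**3)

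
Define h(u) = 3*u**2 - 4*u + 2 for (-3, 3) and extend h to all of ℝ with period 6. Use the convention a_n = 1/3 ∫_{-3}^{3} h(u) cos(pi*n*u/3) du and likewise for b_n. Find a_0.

22

a_0 = 1/3 ∫_{-3}^{3} h(u) du = 1/3 · (66) = 22.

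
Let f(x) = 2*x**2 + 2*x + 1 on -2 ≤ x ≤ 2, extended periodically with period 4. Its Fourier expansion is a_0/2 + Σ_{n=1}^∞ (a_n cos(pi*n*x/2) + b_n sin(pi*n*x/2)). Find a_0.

22/3

a_0 = 1/2 ∫_{-2}^{2} f(x) dx = 1/2 · (44/3) = 22/3.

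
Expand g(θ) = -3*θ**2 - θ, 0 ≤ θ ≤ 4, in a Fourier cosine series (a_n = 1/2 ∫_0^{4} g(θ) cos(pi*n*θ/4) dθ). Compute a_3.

a_3 = 1/2 ∫_0^{4} (-3*θ**2 - θ) cos(3*pi*θ/4) dθ.
Integrating by parts twice (tabular method), an antiderivative of (-3*θ**2 - θ) cos(3*pi*θ/4) is -4*θ**2*sin(3*pi*θ/4)/pi - 4*θ*sin(3*pi*θ/4)/(3*pi) - 32*θ*cos(3*pi*θ/4)/(3*pi**2) + 128*sin(3*pi*θ/4)/(9*pi**3) - 16*cos(3*pi*θ/4)/(9*pi**2); evaluating from 0 to 4: ∫_{0}^{4} (-3*θ**2 - θ) cos(3*pi*θ/4) dθ = (400/(9*pi**2)) - (-16/(9*pi**2)) = 416/(9*pi**2).
Hence a_3 = (1/2)·(416/(9*pi**2)) = 208/(9*pi**2).

208/(9*pi**2)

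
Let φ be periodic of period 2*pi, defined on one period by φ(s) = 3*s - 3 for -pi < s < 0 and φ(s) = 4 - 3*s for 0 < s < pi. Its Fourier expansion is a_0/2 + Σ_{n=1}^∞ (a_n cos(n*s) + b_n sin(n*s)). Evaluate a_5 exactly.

a_5 = 1/pi ∫_{-pi}^{pi} φ(s) cos(5*s) ds.
Split the integral at the breakpoints.
Integrating by parts (boundary term plus one more integral), an antiderivative of (3*s - 3) cos(5*s) is 3*s*sin(5*s)/5 - 3*sin(5*s)/5 + 3*cos(5*s)/25; evaluating from -pi to 0: ∫_{-pi}^{0} (3*s - 3) cos(5*s) ds = (3/25) - (-3/25) = 6/25.
Integrating by parts (boundary term plus one more integral), an antiderivative of (4 - 3*s) cos(5*s) is -3*s*sin(5*s)/5 + 4*sin(5*s)/5 - 3*cos(5*s)/25; evaluating from 0 to pi: ∫_{0}^{pi} (4 - 3*s) cos(5*s) ds = (3/25) - (-3/25) = 6/25.
Summing the pieces and multiplying by (1/pi) gives a_5 = 12/(25*pi).

12/(25*pi)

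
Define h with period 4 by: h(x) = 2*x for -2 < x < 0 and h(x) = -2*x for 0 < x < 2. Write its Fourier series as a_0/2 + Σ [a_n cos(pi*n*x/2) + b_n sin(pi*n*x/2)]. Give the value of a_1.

a_1 = 1/2 ∫_{-2}^{2} h(x) cos(pi*x/2) dx.
h is even and cos(pi*x/2) is even, so the integrand is even and a_1 = ∫_0^{2} h(x) cos(pi*x/2) dx.
Integrating by parts (boundary term plus one more integral), an antiderivative of (-2*x) cos(pi*x/2) is -4*x*sin(pi*x/2)/pi - 8*cos(pi*x/2)/pi**2; evaluating from 0 to 2: ∫_{0}^{2} (-2*x) cos(pi*x/2) dx = (8/pi**2) - (-8/pi**2) = 16/pi**2.
Hence a_1 = 16/pi**2.

16/pi**2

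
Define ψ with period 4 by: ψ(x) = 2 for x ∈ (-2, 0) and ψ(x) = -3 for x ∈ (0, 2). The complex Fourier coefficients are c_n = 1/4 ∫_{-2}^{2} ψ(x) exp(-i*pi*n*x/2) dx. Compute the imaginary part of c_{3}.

5/(3*pi)

Since ψ is real-valued, Im(c_{3}) = -1/4 ∫_{-2}^{2} ψ(x) sin(3*pi*x/2) dx = -b_{3}/2.
Split the integral at the breakpoints.
Directly, an antiderivative of (2) sin(3*pi*x/2) is -4*cos(3*pi*x/2)/(3*pi); evaluating from -2 to 0: ∫_{-2}^{0} (2) sin(3*pi*x/2) dx = (-4/(3*pi)) - (4/(3*pi)) = -8/(3*pi).
Directly, an antiderivative of (-3) sin(3*pi*x/2) is 2*cos(3*pi*x/2)/pi; evaluating from 0 to 2: ∫_{0}^{2} (-3) sin(3*pi*x/2) dx = (-2/pi) - (2/pi) = -4/pi.
So ∫_{-2}^{2} ψ(x) sin(3*pi*x/2) dx = -20/(3*pi).
Hence Im(c_{3}) = (-1/4)·(-20/(3*pi)) = 5/(3*pi).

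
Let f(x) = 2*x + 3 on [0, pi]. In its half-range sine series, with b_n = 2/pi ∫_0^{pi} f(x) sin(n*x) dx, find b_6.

b_6 = 2/pi ∫_0^{pi} (2*x + 3) sin(6*x) dx.
Integrating by parts (boundary term plus one more integral), an antiderivative of (2*x + 3) sin(6*x) is -x*cos(6*x)/3 + sin(6*x)/18 - cos(6*x)/2; evaluating from 0 to pi: ∫_{0}^{pi} (2*x + 3) sin(6*x) dx = (-pi/3 - 1/2) - (-1/2) = -pi/3.
Hence b_6 = (2/pi)·(-pi/3) = -2/3.

-2/3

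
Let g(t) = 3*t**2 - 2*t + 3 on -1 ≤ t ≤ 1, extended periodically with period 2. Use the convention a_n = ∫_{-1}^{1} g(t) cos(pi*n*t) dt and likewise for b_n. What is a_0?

a_0 = ∫_{-1}^{1} g(t) dt = 8.

8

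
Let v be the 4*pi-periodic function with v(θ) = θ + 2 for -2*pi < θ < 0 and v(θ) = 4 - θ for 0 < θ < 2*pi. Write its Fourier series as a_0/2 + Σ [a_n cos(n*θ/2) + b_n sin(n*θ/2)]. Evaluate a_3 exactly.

a_3 = (1/(2*pi)) ∫_{-2*pi}^{2*pi} v(θ) cos(3*θ/2) dθ.
Split the integral at the breakpoints.
Integrating by parts (boundary term plus one more integral), an antiderivative of (θ + 2) cos(3*θ/2) is 2*θ*sin(3*θ/2)/3 + 4*sin(3*θ/2)/3 + 4*cos(3*θ/2)/9; evaluating from -2*pi to 0: ∫_{-2*pi}^{0} (θ + 2) cos(3*θ/2) dθ = (4/9) - (-4/9) = 8/9.
Integrating by parts (boundary term plus one more integral), an antiderivative of (4 - θ) cos(3*θ/2) is -2*θ*sin(3*θ/2)/3 + 8*sin(3*θ/2)/3 - 4*cos(3*θ/2)/9; evaluating from 0 to 2*pi: ∫_{0}^{2*pi} (4 - θ) cos(3*θ/2) dθ = (4/9) - (-4/9) = 8/9.
Summing the pieces and multiplying by (1/(2*pi)) gives a_3 = 8/(9*pi).

8/(9*pi)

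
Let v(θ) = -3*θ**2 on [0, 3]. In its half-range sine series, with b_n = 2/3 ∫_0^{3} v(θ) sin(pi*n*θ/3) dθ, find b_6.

9/pi

b_6 = 2/3 ∫_0^{3} (-3*θ**2) sin(2*pi*θ) dθ.
Integrating by parts twice (tabular method), an antiderivative of (-3*θ**2) sin(2*pi*θ) is 3*θ**2*cos(2*pi*θ)/(2*pi) - 3*θ*sin(2*pi*θ)/(2*pi**2) - 3*cos(2*pi*θ)/(4*pi**3); evaluating from 0 to 3: ∫_{0}^{3} (-3*θ**2) sin(2*pi*θ) dθ = (3*(-1 + 18*pi**2)/(4*pi**3)) - (-3/(4*pi**3)) = 27/(2*pi).
Hence b_6 = (2/3)·(27/(2*pi)) = 9/pi.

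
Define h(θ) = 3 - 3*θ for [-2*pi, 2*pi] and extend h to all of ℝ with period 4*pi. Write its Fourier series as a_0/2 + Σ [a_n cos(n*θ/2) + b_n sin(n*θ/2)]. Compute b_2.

6

b_2 = (1/(2*pi)) ∫_{-2*pi}^{2*pi} h(θ) sin(θ) dθ.
Integrating by parts (boundary term plus one more integral), an antiderivative of (3 - 3*θ) sin(θ) is 3*θ*cos(θ) - 3*sin(θ) - 3*cos(θ); evaluating from -2*pi to 2*pi: ∫_{-2*pi}^{2*pi} (3 - 3*θ) sin(θ) dθ = (-3 + 6*pi) - (-6*pi - 3) = 12*pi.
Hence b_2 = (1/(2*pi))·(12*pi) = 6.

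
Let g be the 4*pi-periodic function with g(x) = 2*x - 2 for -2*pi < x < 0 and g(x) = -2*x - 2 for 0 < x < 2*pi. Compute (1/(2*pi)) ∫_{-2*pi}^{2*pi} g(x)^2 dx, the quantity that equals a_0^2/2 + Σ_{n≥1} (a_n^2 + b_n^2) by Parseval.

8 + 16*pi + 32*pi**2/3

(1/(2*pi)) ∫_{-2*pi}^{2*pi} g(x)^2 dx = (1/(2*pi)) · (16*pi*(3 + 6*pi + 4*pi**2)/3) = 8 + 16*pi + 32*pi**2/3.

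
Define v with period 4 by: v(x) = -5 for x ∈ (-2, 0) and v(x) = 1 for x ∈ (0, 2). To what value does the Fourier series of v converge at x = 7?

x = 7 differs from x = -1 by 2 full period(s), and the series is 4-periodic.
v is continuous at x = -1 with value -5, so the series converges to -5 there.

-5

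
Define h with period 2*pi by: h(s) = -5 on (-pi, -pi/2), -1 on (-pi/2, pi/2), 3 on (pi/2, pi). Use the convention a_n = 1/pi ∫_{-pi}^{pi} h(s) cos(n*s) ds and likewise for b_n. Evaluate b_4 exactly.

b_4 = 1/pi ∫_{-pi}^{pi} h(s) sin(4*s) ds.
Split the integral at the breakpoints.
Directly, an antiderivative of (-5) sin(4*s) is 5*cos(4*s)/4; evaluating from -pi to -pi/2: ∫_{-pi}^{-pi/2} (-5) sin(4*s) ds = (5/4) - (5/4) = 0.
Directly, an antiderivative of (-1) sin(4*s) is cos(4*s)/4; evaluating from -pi/2 to pi/2: ∫_{-pi/2}^{pi/2} (-1) sin(4*s) ds = (1/4) - (1/4) = 0.
Directly, an antiderivative of (3) sin(4*s) is -3*cos(4*s)/4; evaluating from pi/2 to pi: ∫_{pi/2}^{pi} (3) sin(4*s) ds = (-3/4) - (-3/4) = 0.
Summing the pieces and multiplying by (1/pi) gives b_4 = 0.

0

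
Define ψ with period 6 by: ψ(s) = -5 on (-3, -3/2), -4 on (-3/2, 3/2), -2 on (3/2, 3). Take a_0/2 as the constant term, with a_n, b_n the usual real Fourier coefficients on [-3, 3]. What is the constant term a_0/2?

a_0 = 1/3 ∫_{-3}^{3} ψ(s) ds = 1/3 · (-45/2) = -15/2.
So the constant term a_0/2 = -15/4.

-15/4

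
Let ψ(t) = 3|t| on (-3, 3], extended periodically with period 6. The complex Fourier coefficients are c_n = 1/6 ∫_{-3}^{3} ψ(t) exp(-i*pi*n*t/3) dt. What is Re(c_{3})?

Since ψ is real-valued, Re(c_{3}) = 1/6 ∫_{-3}^{3} ψ(t) cos(pi*t) dt = a_{3}/2.
ψ is even and cos(pi*t) is even, so the integrand is even: ∫_{-3}^{3} ψ(t) cos(pi*t) dt = 2∫_0^{3} ψ(t) cos(pi*t) dt.
Integrating by parts (boundary term plus one more integral), an antiderivative of (3*t) cos(pi*t) is 3*t*sin(pi*t)/pi + 3*cos(pi*t)/pi**2; evaluating from 0 to 3: ∫_{0}^{3} (3*t) cos(pi*t) dt = (-3/pi**2) - (3/pi**2) = -6/pi**2.
So ∫_{-3}^{3} ψ(t) cos(pi*t) dt = -12/pi**2.
Hence Re(c_{3}) = (1/6)·(-12/pi**2) = -2/pi**2.

-2/pi**2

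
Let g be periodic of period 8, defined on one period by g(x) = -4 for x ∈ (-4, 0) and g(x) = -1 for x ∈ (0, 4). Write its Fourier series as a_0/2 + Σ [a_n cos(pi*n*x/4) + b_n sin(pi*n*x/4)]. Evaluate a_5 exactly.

a_5 = 1/4 ∫_{-4}^{4} g(x) cos(5*pi*x/4) dx.
Split the integral at the breakpoints.
Directly, an antiderivative of (-4) cos(5*pi*x/4) is -16*sin(5*pi*x/4)/(5*pi); evaluating from -4 to 0: ∫_{-4}^{0} (-4) cos(5*pi*x/4) dx = (0) - (0) = 0.
Directly, an antiderivative of (-1) cos(5*pi*x/4) is -4*sin(5*pi*x/4)/(5*pi); evaluating from 0 to 4: ∫_{0}^{4} (-1) cos(5*pi*x/4) dx = (0) - (0) = 0.
Summing the pieces and multiplying by (1/4) gives a_5 = 0.

0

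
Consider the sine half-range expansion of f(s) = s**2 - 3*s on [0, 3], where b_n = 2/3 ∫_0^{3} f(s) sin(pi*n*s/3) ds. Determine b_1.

-72/pi**3

b_1 = 2/3 ∫_0^{3} (s**2 - 3*s) sin(pi*s/3) ds.
Integrating by parts twice (tabular method), an antiderivative of (s**2 - 3*s) sin(pi*s/3) is -3*s**2*cos(pi*s/3)/pi + 18*s*sin(pi*s/3)/pi**2 + 9*s*cos(pi*s/3)/pi - 27*sin(pi*s/3)/pi**2 + 54*cos(pi*s/3)/pi**3; evaluating from 0 to 3: ∫_{0}^{3} (s**2 - 3*s) sin(pi*s/3) ds = (-54/pi**3) - (54/pi**3) = -108/pi**3.
Hence b_1 = (2/3)·(-108/pi**3) = -72/pi**3.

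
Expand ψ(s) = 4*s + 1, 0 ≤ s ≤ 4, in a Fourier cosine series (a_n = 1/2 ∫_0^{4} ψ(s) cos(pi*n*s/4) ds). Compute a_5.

a_5 = 1/2 ∫_0^{4} (4*s + 1) cos(5*pi*s/4) ds.
Integrating by parts (boundary term plus one more integral), an antiderivative of (4*s + 1) cos(5*pi*s/4) is 16*s*sin(5*pi*s/4)/(5*pi) + 4*sin(5*pi*s/4)/(5*pi) + 64*cos(5*pi*s/4)/(25*pi**2); evaluating from 0 to 4: ∫_{0}^{4} (4*s + 1) cos(5*pi*s/4) ds = (-64/(25*pi**2)) - (64/(25*pi**2)) = -128/(25*pi**2).
Hence a_5 = (1/2)·(-128/(25*pi**2)) = -64/(25*pi**2).

-64/(25*pi**2)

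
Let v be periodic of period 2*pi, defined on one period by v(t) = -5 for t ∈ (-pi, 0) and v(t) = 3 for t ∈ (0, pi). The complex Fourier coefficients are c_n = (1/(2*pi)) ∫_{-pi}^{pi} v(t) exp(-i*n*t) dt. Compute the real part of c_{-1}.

0

Since v is real-valued, Re(c_{-1}) = (1/(2*pi)) ∫_{-pi}^{pi} v(t) cos(-t) dt = a_{1}/2.
Split the integral at the breakpoints.
Directly, an antiderivative of (-5) cos(-t) is -5*sin(t); evaluating from -pi to 0: ∫_{-pi}^{0} (-5) cos(-t) dt = (0) - (0) = 0.
Directly, an antiderivative of (3) cos(-t) is 3*sin(t); evaluating from 0 to pi: ∫_{0}^{pi} (3) cos(-t) dt = (0) - (0) = 0.
So ∫_{-pi}^{pi} v(t) cos(-t) dt = 0.
Hence Re(c_{-1}) = (1/(2*pi))·(0) = 0.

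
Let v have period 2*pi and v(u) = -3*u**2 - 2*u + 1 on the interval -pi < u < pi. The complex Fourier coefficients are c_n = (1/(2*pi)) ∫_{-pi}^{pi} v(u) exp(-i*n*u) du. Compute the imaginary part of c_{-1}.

-2

Since v is real-valued, Im(c_{-1}) = -(1/(2*pi)) ∫_{-pi}^{pi} v(u) sin(-u) du = b_{1}/2.
Integrating by parts twice (tabular method), an antiderivative of (-3*u**2 - 2*u + 1) sin(-u) is -3*u**2*cos(u) + 6*u*sin(u) - 2*u*cos(u) + 2*sin(u) + 7*cos(u); evaluating from -pi to pi: ∫_{-pi}^{pi} (-3*u**2 - 2*u + 1) sin(-u) du = (-7 + 2*pi + 3*pi**2) - (-7 - 2*pi + 3*pi**2) = 4*pi.
Hence Im(c_{-1}) = (-1/(2*pi))·(4*pi) = -2.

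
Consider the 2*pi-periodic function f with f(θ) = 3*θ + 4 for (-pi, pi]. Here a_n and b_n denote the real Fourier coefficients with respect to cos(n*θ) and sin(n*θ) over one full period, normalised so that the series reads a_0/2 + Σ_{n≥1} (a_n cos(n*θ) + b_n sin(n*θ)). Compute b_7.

b_7 = 1/pi ∫_{-pi}^{pi} f(θ) sin(7*θ) dθ.
Integrating by parts (boundary term plus one more integral), an antiderivative of (3*θ + 4) sin(7*θ) is -3*θ*cos(7*θ)/7 + 3*sin(7*θ)/49 - 4*cos(7*θ)/7; evaluating from -pi to pi: ∫_{-pi}^{pi} (3*θ + 4) sin(7*θ) dθ = (4/7 + 3*pi/7) - (4/7 - 3*pi/7) = 6*pi/7.
Hence b_7 = (1/pi)·(6*pi/7) = 6/7.

6/7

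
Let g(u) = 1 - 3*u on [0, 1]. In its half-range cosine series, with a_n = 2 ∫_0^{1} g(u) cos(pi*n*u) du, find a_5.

12/(25*pi**2)

a_5 = 2 ∫_0^{1} (1 - 3*u) cos(5*pi*u) du.
Integrating by parts (boundary term plus one more integral), an antiderivative of (1 - 3*u) cos(5*pi*u) is -3*u*sin(5*pi*u)/(5*pi) + sin(5*pi*u)/(5*pi) - 3*cos(5*pi*u)/(25*pi**2); evaluating from 0 to 1: ∫_{0}^{1} (1 - 3*u) cos(5*pi*u) du = (3/(25*pi**2)) - (-3/(25*pi**2)) = 6/(25*pi**2).
Hence a_5 = 2·(6/(25*pi**2)) = 12/(25*pi**2).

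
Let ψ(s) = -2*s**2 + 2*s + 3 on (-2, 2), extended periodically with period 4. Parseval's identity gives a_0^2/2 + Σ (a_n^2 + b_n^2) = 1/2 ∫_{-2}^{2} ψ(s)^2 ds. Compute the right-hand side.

334/15

1/2 ∫_{-2}^{2} ψ(s)^2 ds = 1/2 · (668/15) = 334/15.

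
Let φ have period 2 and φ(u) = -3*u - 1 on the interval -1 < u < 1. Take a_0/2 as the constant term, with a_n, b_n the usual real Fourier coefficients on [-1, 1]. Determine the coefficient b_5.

-6/(5*pi)

b_5 = ∫_{-1}^{1} φ(u) sin(5*pi*u) du.
Integrating by parts (boundary term plus one more integral), an antiderivative of (-3*u - 1) sin(5*pi*u) is 3*u*cos(5*pi*u)/(5*pi) - 3*sin(5*pi*u)/(25*pi**2) + cos(5*pi*u)/(5*pi); evaluating from -1 to 1: ∫_{-1}^{1} (-3*u - 1) sin(5*pi*u) du = (-4/(5*pi)) - (2/(5*pi)) = -6/(5*pi).
Hence b_5 = -6/(5*pi).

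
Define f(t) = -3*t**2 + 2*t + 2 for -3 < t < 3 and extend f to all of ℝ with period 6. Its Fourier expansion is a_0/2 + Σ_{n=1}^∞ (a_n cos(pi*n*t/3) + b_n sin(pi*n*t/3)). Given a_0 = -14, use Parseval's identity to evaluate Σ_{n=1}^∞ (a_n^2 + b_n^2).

Parseval: a_0^2/2 + Σ_{n≥1} (a_n^2+b_n^2) = 1/3 ∫_{-3}^{3} f(t)^2 dt = 1258/5.
Subtract a_0^2/2 = 98: Σ (a_n^2+b_n^2) = 768/5.

768/5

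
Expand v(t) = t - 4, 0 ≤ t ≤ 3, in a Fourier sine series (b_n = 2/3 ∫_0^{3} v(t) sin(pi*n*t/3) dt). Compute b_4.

-3/(2*pi)

b_4 = 2/3 ∫_0^{3} (t - 4) sin(4*pi*t/3) dt.
Integrating by parts (boundary term plus one more integral), an antiderivative of (t - 4) sin(4*pi*t/3) is -3*t*cos(4*pi*t/3)/(4*pi) + 9*sin(4*pi*t/3)/(16*pi**2) + 3*cos(4*pi*t/3)/pi; evaluating from 0 to 3: ∫_{0}^{3} (t - 4) sin(4*pi*t/3) dt = (3/(4*pi)) - (3/pi) = -9/(4*pi).
Hence b_4 = (2/3)·(-9/(4*pi)) = -3/(2*pi).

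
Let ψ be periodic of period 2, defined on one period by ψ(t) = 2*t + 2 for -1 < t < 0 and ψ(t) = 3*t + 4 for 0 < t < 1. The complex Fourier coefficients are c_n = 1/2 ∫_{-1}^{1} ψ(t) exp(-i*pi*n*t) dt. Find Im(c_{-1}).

9/(2*pi)

Since ψ is real-valued, Im(c_{-1}) = -1/2 ∫_{-1}^{1} ψ(t) sin(-pi*t) dt = b_{1}/2.
Split the integral at the breakpoints.
Integrating by parts (boundary term plus one more integral), an antiderivative of (2*t + 2) sin(-pi*t) is 2*t*cos(pi*t)/pi - 2*sin(pi*t)/pi**2 + 2*cos(pi*t)/pi; evaluating from -1 to 0: ∫_{-1}^{0} (2*t + 2) sin(-pi*t) dt = (2/pi) - (0) = 2/pi.
Integrating by parts (boundary term plus one more integral), an antiderivative of (3*t + 4) sin(-pi*t) is 3*t*cos(pi*t)/pi - 3*sin(pi*t)/pi**2 + 4*cos(pi*t)/pi; evaluating from 0 to 1: ∫_{0}^{1} (3*t + 4) sin(-pi*t) dt = (-7/pi) - (4/pi) = -11/pi.
So ∫_{-1}^{1} ψ(t) sin(-pi*t) dt = -9/pi.
Hence Im(c_{-1}) = (-1/2)·(-9/pi) = 9/(2*pi).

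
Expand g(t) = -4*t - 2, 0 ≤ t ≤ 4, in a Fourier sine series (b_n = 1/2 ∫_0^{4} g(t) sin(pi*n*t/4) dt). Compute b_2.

16/pi

b_2 = 1/2 ∫_0^{4} (-4*t - 2) sin(pi*t/2) dt.
Integrating by parts (boundary term plus one more integral), an antiderivative of (-4*t - 2) sin(pi*t/2) is 8*t*cos(pi*t/2)/pi - 16*sin(pi*t/2)/pi**2 + 4*cos(pi*t/2)/pi; evaluating from 0 to 4: ∫_{0}^{4} (-4*t - 2) sin(pi*t/2) dt = (36/pi) - (4/pi) = 32/pi.
Hence b_2 = (1/2)·(32/pi) = 16/pi.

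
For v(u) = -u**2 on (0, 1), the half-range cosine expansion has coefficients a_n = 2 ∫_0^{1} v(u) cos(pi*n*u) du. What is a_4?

a_4 = 2 ∫_0^{1} (-u**2) cos(4*pi*u) du.
Integrating by parts twice (tabular method), an antiderivative of (-u**2) cos(4*pi*u) is -u**2*sin(4*pi*u)/(4*pi) - u*cos(4*pi*u)/(8*pi**2) + sin(4*pi*u)/(32*pi**3); evaluating from 0 to 1: ∫_{0}^{1} (-u**2) cos(4*pi*u) du = (-1/(8*pi**2)) - (0) = -1/(8*pi**2).
Hence a_4 = 2·(-1/(8*pi**2)) = -1/(4*pi**2).

-1/(4*pi**2)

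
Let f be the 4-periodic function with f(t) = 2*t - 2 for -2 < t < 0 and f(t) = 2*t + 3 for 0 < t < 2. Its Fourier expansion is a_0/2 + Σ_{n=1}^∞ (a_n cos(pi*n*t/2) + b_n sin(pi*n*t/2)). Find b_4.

-2/pi

b_4 = 1/2 ∫_{-2}^{2} f(t) sin(2*pi*t) dt.
Split the integral at the breakpoints.
Integrating by parts (boundary term plus one more integral), an antiderivative of (2*t - 2) sin(2*pi*t) is -t*cos(2*pi*t)/pi + sin(2*pi*t)/(2*pi**2) + cos(2*pi*t)/pi; evaluating from -2 to 0: ∫_{-2}^{0} (2*t - 2) sin(2*pi*t) dt = (1/pi) - (3/pi) = -2/pi.
Integrating by parts (boundary term plus one more integral), an antiderivative of (2*t + 3) sin(2*pi*t) is -t*cos(2*pi*t)/pi + sin(2*pi*t)/(2*pi**2) - 3*cos(2*pi*t)/(2*pi); evaluating from 0 to 2: ∫_{0}^{2} (2*t + 3) sin(2*pi*t) dt = (-7/(2*pi)) - (-3/(2*pi)) = -2/pi.
Summing the pieces and multiplying by (1/2) gives b_4 = -2/pi.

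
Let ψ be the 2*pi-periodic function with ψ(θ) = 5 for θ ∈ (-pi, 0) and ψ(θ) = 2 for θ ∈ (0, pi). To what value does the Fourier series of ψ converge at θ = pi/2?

2

ψ is continuous at θ = pi/2 with value 2, so the series converges to 2 there.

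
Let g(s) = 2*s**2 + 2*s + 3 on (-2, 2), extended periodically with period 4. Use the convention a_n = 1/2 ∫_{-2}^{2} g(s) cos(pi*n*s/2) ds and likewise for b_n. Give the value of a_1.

-32/pi**2

a_1 = 1/2 ∫_{-2}^{2} g(s) cos(pi*s/2) ds.
Integrating by parts twice (tabular method), an antiderivative of (2*s**2 + 2*s + 3) cos(pi*s/2) is 4*s**2*sin(pi*s/2)/pi + 4*s*sin(pi*s/2)/pi + 16*s*cos(pi*s/2)/pi**2 - 32*sin(pi*s/2)/pi**3 + 6*sin(pi*s/2)/pi + 8*cos(pi*s/2)/pi**2; evaluating from -2 to 2: ∫_{-2}^{2} (2*s**2 + 2*s + 3) cos(pi*s/2) ds = (-40/pi**2) - (24/pi**2) = -64/pi**2.
Hence a_1 = (1/2)·(-64/pi**2) = -32/pi**2.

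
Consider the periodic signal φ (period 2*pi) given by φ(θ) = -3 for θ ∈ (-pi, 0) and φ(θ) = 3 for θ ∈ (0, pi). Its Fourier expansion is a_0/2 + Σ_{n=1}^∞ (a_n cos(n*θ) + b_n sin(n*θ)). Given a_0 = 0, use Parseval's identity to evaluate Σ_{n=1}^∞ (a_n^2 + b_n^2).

Parseval: a_0^2/2 + Σ_{n≥1} (a_n^2+b_n^2) = 1/pi ∫_{-pi}^{pi} φ(θ)^2 dθ = 18.
Subtract a_0^2/2 = 0: Σ (a_n^2+b_n^2) = 18.

18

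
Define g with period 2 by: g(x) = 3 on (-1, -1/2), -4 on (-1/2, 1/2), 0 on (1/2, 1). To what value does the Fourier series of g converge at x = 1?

At x = 1 the one-sided limits are g(1^-) = 0 and g(1^+) = 3.
By Dirichlet's theorem the series converges to their average, [(0) + (3)]/2 = 3/2.

3/2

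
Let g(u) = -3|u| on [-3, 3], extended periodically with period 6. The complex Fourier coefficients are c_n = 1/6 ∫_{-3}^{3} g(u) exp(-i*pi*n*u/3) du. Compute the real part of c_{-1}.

Since g is real-valued, Re(c_{-1}) = 1/6 ∫_{-3}^{3} g(u) cos(-pi*u/3) du = a_{1}/2.
g is even and cos(-pi*u/3) is even, so the integrand is even: ∫_{-3}^{3} g(u) cos(-pi*u/3) du = 2∫_0^{3} g(u) cos(-pi*u/3) du.
Integrating by parts (boundary term plus one more integral), an antiderivative of (-3*u) cos(-pi*u/3) is -9*u*sin(pi*u/3)/pi - 27*cos(pi*u/3)/pi**2; evaluating from 0 to 3: ∫_{0}^{3} (-3*u) cos(-pi*u/3) du = (27/pi**2) - (-27/pi**2) = 54/pi**2.
So ∫_{-3}^{3} g(u) cos(-pi*u/3) du = 108/pi**2.
Hence Re(c_{-1}) = (1/6)·(108/pi**2) = 18/pi**2.

18/pi**2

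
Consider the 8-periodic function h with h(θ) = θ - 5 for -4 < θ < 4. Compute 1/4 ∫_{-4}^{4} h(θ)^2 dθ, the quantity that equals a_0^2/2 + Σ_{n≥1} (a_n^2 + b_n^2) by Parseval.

1/4 ∫_{-4}^{4} h(θ)^2 dθ = 1/4 · (728/3) = 182/3.

182/3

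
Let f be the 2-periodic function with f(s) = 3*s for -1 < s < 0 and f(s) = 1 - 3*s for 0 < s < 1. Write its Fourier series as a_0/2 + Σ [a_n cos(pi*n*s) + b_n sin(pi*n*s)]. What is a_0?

a_0 = ∫_{-1}^{1} f(s) ds = -2.

-2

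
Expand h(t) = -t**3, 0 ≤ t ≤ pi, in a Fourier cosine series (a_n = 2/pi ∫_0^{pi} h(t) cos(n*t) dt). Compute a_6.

-pi/6

a_6 = 2/pi ∫_0^{pi} (-t**3) cos(6*t) dt.
Integrating by parts three times (tabular method), an antiderivative of (-t**3) cos(6*t) is -t**3*sin(6*t)/6 - t**2*cos(6*t)/12 + t*sin(6*t)/36 + cos(6*t)/216; evaluating from 0 to pi: ∫_{0}^{pi} (-t**3) cos(6*t) dt = (1/216 - pi**2/12) - (1/216) = -pi**2/12.
Hence a_6 = (2/pi)·(-pi**2/12) = -pi/6.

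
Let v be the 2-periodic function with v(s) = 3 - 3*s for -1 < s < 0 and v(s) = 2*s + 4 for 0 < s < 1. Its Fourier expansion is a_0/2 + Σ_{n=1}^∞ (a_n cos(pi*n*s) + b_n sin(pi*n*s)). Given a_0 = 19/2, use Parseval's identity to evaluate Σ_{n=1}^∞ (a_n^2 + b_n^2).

29/24

Parseval: a_0^2/2 + Σ_{n≥1} (a_n^2+b_n^2) = ∫_{-1}^{1} v(s)^2 ds = 139/3.
Subtract a_0^2/2 = 361/8: Σ (a_n^2+b_n^2) = 29/24.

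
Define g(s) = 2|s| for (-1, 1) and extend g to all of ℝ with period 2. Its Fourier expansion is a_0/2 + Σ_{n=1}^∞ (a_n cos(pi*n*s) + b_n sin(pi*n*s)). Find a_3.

-8/(9*pi**2)

a_3 = ∫_{-1}^{1} g(s) cos(3*pi*s) ds.
g is even and cos(3*pi*s) is even, so the integrand is even and a_3 = 2 ∫_0^{1} g(s) cos(3*pi*s) ds.
Integrating by parts (boundary term plus one more integral), an antiderivative of (2*s) cos(3*pi*s) is 2*s*sin(3*pi*s)/(3*pi) + 2*cos(3*pi*s)/(9*pi**2); evaluating from 0 to 1: ∫_{0}^{1} (2*s) cos(3*pi*s) ds = (-2/(9*pi**2)) - (2/(9*pi**2)) = -4/(9*pi**2).
Hence a_3 = 2·(-4/(9*pi**2)) = -8/(9*pi**2).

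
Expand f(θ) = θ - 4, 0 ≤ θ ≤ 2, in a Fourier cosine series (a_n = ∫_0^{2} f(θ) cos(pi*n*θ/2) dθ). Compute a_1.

a_1 = ∫_0^{2} (θ - 4) cos(pi*θ/2) dθ.
Integrating by parts (boundary term plus one more integral), an antiderivative of (θ - 4) cos(pi*θ/2) is 2*θ*sin(pi*θ/2)/pi - 8*sin(pi*θ/2)/pi + 4*cos(pi*θ/2)/pi**2; evaluating from 0 to 2: ∫_{0}^{2} (θ - 4) cos(pi*θ/2) dθ = (-4/pi**2) - (4/pi**2) = -8/pi**2.
Hence a_1 = -8/pi**2.

-8/pi**2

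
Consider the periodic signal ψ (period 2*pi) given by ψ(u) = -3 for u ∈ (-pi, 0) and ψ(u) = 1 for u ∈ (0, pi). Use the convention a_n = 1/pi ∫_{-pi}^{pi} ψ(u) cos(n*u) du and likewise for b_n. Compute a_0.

a_0 = 1/pi ∫_{-pi}^{pi} ψ(u) du = 1/pi · (-2*pi) = -2.

-2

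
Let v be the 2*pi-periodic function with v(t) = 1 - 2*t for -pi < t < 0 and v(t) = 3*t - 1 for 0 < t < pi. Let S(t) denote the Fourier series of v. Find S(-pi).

At t = -pi the one-sided limits are v(-pi^-) = -1 + 3*pi and v(-pi^+) = 1 + 2*pi.
By Dirichlet's theorem the series converges to their average, [(-1 + 3*pi) + (1 + 2*pi)]/2 = 5*pi/2.

5*pi/2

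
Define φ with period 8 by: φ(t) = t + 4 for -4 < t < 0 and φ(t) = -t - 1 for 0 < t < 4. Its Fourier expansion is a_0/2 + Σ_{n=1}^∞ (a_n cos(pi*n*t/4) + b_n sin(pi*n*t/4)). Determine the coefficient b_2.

0

b_2 = 1/4 ∫_{-4}^{4} φ(t) sin(pi*t/2) dt.
Split the integral at the breakpoints.
Integrating by parts (boundary term plus one more integral), an antiderivative of (t + 4) sin(pi*t/2) is -2*t*cos(pi*t/2)/pi + 4*sin(pi*t/2)/pi**2 - 8*cos(pi*t/2)/pi; evaluating from -4 to 0: ∫_{-4}^{0} (t + 4) sin(pi*t/2) dt = (-8/pi) - (0) = -8/pi.
Integrating by parts (boundary term plus one more integral), an antiderivative of (-t - 1) sin(pi*t/2) is 2*t*cos(pi*t/2)/pi - 4*sin(pi*t/2)/pi**2 + 2*cos(pi*t/2)/pi; evaluating from 0 to 4: ∫_{0}^{4} (-t - 1) sin(pi*t/2) dt = (10/pi) - (2/pi) = 8/pi.
Summing the pieces and multiplying by (1/4) gives b_2 = 0.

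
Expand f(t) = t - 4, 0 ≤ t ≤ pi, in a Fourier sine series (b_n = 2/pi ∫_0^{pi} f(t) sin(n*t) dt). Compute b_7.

2*(-8 + pi)/(7*pi)

b_7 = 2/pi ∫_0^{pi} (t - 4) sin(7*t) dt.
Integrating by parts (boundary term plus one more integral), an antiderivative of (t - 4) sin(7*t) is -t*cos(7*t)/7 + sin(7*t)/49 + 4*cos(7*t)/7; evaluating from 0 to pi: ∫_{0}^{pi} (t - 4) sin(7*t) dt = (-4/7 + pi/7) - (4/7) = -8/7 + pi/7.
Hence b_7 = (2/pi)·(-8/7 + pi/7) = 2*(-8 + pi)/(7*pi).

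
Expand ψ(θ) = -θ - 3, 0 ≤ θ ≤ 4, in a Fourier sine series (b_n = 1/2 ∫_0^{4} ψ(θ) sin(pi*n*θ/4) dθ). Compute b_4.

b_4 = 1/2 ∫_0^{4} (-θ - 3) sin(pi*θ) dθ.
Integrating by parts (boundary term plus one more integral), an antiderivative of (-θ - 3) sin(pi*θ) is θ*cos(pi*θ)/pi - sin(pi*θ)/pi**2 + 3*cos(pi*θ)/pi; evaluating from 0 to 4: ∫_{0}^{4} (-θ - 3) sin(pi*θ) dθ = (7/pi) - (3/pi) = 4/pi.
Hence b_4 = (1/2)·(4/pi) = 2/pi.

2/pi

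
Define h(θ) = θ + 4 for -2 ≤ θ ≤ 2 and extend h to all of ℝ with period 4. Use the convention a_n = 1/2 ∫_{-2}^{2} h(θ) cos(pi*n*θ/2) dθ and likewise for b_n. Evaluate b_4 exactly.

b_4 = 1/2 ∫_{-2}^{2} h(θ) sin(2*pi*θ) dθ.
Integrating by parts (boundary term plus one more integral), an antiderivative of (θ + 4) sin(2*pi*θ) is -θ*cos(2*pi*θ)/(2*pi) + sin(2*pi*θ)/(4*pi**2) - 2*cos(2*pi*θ)/pi; evaluating from -2 to 2: ∫_{-2}^{2} (θ + 4) sin(2*pi*θ) dθ = (-3/pi) - (-1/pi) = -2/pi.
Hence b_4 = (1/2)·(-2/pi) = -1/pi.

-1/pi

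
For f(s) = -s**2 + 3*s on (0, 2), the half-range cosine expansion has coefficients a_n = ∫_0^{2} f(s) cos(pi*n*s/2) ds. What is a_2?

a_2 = ∫_0^{2} (-s**2 + 3*s) cos(pi*s) ds.
Integrating by parts twice (tabular method), an antiderivative of (-s**2 + 3*s) cos(pi*s) is -s**2*sin(pi*s)/pi + 3*s*sin(pi*s)/pi - 2*s*cos(pi*s)/pi**2 + 2*sin(pi*s)/pi**3 + 3*cos(pi*s)/pi**2; evaluating from 0 to 2: ∫_{0}^{2} (-s**2 + 3*s) cos(pi*s) ds = (-1/pi**2) - (3/pi**2) = -4/pi**2.
Hence a_2 = -4/pi**2.

-4/pi**2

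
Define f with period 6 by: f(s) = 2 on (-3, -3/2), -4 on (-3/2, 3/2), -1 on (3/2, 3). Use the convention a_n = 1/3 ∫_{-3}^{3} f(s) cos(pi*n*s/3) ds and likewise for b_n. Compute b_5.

-3/(5*pi)

b_5 = 1/3 ∫_{-3}^{3} f(s) sin(5*pi*s/3) ds.
Split the integral at the breakpoints.
Directly, an antiderivative of (2) sin(5*pi*s/3) is -6*cos(5*pi*s/3)/(5*pi); evaluating from -3 to -3/2: ∫_{-3}^{-3/2} (2) sin(5*pi*s/3) ds = (0) - (6/(5*pi)) = -6/(5*pi).
Directly, an antiderivative of (-4) sin(5*pi*s/3) is 12*cos(5*pi*s/3)/(5*pi); evaluating from -3/2 to 3/2: ∫_{-3/2}^{3/2} (-4) sin(5*pi*s/3) ds = (0) - (0) = 0.
Directly, an antiderivative of (-1) sin(5*pi*s/3) is 3*cos(5*pi*s/3)/(5*pi); evaluating from 3/2 to 3: ∫_{3/2}^{3} (-1) sin(5*pi*s/3) ds = (-3/(5*pi)) - (0) = -3/(5*pi).
Summing the pieces and multiplying by (1/3) gives b_5 = -3/(5*pi).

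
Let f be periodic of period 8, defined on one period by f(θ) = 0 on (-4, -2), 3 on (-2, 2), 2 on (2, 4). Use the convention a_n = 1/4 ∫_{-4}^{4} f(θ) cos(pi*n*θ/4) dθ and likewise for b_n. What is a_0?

a_0 = 1/4 ∫_{-4}^{4} f(θ) dθ = 1/4 · (16) = 4.

4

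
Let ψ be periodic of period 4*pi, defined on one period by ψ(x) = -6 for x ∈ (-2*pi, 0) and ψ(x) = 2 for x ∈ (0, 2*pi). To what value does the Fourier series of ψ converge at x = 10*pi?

-2

x = 10*pi differs from x = 2*pi by 2 full period(s), and the series is 4*pi-periodic.
At x = 2*pi the one-sided limits are ψ(2*pi^-) = 2 and ψ(2*pi^+) = -6.
By Dirichlet's theorem the series converges to their average, [(2) + (-6)]/2 = -2.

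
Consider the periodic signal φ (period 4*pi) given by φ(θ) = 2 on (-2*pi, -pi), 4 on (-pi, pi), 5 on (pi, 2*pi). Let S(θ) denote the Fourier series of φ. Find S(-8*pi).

4

θ = -8*pi differs from θ = 0 by -2 full period(s), and the series is 4*pi-periodic.
φ is continuous at θ = 0 with value 4, so the series converges to 4 there.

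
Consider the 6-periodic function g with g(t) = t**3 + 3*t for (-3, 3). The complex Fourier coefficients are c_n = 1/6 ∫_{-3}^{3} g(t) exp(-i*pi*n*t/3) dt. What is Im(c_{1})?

-36/pi + 162/pi**3

Since g is real-valued, Im(c_{1}) = -1/6 ∫_{-3}^{3} g(t) sin(pi*t/3) dt = -b_{1}/2.
g is odd and sin(pi*t/3) is odd, so the integrand is even: ∫_{-3}^{3} g(t) sin(pi*t/3) dt = 2∫_0^{3} g(t) sin(pi*t/3) dt.
Integrating by parts three times (tabular method), an antiderivative of (t**3 + 3*t) sin(pi*t/3) is -3*t**3*cos(pi*t/3)/pi + 27*t**2*sin(pi*t/3)/pi**2 - 9*t*cos(pi*t/3)/pi + 162*t*cos(pi*t/3)/pi**3 - 486*sin(pi*t/3)/pi**4 + 27*sin(pi*t/3)/pi**2; evaluating from 0 to 3: ∫_{0}^{3} (t**3 + 3*t) sin(pi*t/3) dt = (-486/pi**3 + 108/pi) - (0) = -486/pi**3 + 108/pi.
So ∫_{-3}^{3} g(t) sin(pi*t/3) dt = -972/pi**3 + 216/pi.
Hence Im(c_{1}) = (-1/6)·(-972/pi**3 + 216/pi) = -36/pi + 162/pi**3.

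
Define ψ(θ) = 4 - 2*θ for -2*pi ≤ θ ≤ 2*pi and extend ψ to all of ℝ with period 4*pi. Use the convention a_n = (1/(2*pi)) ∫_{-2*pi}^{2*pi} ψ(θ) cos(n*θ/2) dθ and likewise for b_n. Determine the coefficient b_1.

b_1 = (1/(2*pi)) ∫_{-2*pi}^{2*pi} ψ(θ) sin(θ/2) dθ.
Integrating by parts (boundary term plus one more integral), an antiderivative of (4 - 2*θ) sin(θ/2) is 4*θ*cos(θ/2) - 8*sin(θ/2) - 8*cos(θ/2); evaluating from -2*pi to 2*pi: ∫_{-2*pi}^{2*pi} (4 - 2*θ) sin(θ/2) dθ = (8 - 8*pi) - (8 + 8*pi) = -16*pi.
Hence b_1 = (1/(2*pi))·(-16*pi) = -8.

-8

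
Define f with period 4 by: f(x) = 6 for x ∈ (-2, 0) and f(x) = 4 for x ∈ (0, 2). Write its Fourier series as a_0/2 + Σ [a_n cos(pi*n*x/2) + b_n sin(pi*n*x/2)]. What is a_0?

10

a_0 = 1/2 ∫_{-2}^{2} f(x) dx = 1/2 · (20) = 10.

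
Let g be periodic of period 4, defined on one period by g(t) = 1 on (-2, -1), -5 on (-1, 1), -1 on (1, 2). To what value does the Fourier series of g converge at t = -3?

t = -3 differs from t = 1 by -1 full period(s), and the series is 4-periodic.
At t = 1 the one-sided limits are g(1^-) = -5 and g(1^+) = -1.
By Dirichlet's theorem the series converges to their average, [(-5) + (-1)]/2 = -3.

-3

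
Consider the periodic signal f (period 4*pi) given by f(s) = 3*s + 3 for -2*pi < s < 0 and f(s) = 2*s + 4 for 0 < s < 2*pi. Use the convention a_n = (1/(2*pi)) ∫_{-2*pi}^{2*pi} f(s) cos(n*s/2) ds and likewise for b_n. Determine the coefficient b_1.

2/pi + 10

b_1 = (1/(2*pi)) ∫_{-2*pi}^{2*pi} f(s) sin(s/2) ds.
Split the integral at the breakpoints.
Integrating by parts (boundary term plus one more integral), an antiderivative of (3*s + 3) sin(s/2) is -6*s*cos(s/2) + 12*sin(s/2) - 6*cos(s/2); evaluating from -2*pi to 0: ∫_{-2*pi}^{0} (3*s + 3) sin(s/2) ds = (-6) - (6 - 12*pi) = -12 + 12*pi.
Integrating by parts (boundary term plus one more integral), an antiderivative of (2*s + 4) sin(s/2) is -4*s*cos(s/2) + 8*sin(s/2) - 8*cos(s/2); evaluating from 0 to 2*pi: ∫_{0}^{2*pi} (2*s + 4) sin(s/2) ds = (8 + 8*pi) - (-8) = 16 + 8*pi.
Summing the pieces and multiplying by (1/(2*pi)) gives b_1 = 2/pi + 10.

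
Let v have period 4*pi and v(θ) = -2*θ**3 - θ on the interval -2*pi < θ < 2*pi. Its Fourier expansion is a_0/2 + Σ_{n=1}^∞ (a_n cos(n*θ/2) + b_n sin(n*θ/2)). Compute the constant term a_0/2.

0

a_0 = (1/(2*pi)) ∫_{-2*pi}^{2*pi} v(θ) dθ = (1/(2*pi)) · (0) = 0.
So the constant term a_0/2 = 0.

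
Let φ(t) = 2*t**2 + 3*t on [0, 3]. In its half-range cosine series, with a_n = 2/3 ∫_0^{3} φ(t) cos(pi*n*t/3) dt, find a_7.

-108/(49*pi**2)

a_7 = 2/3 ∫_0^{3} (2*t**2 + 3*t) cos(7*pi*t/3) dt.
Integrating by parts twice (tabular method), an antiderivative of (2*t**2 + 3*t) cos(7*pi*t/3) is 6*t**2*sin(7*pi*t/3)/(7*pi) + 9*t*sin(7*pi*t/3)/(7*pi) + 36*t*cos(7*pi*t/3)/(49*pi**2) - 108*sin(7*pi*t/3)/(343*pi**3) + 27*cos(7*pi*t/3)/(49*pi**2); evaluating from 0 to 3: ∫_{0}^{3} (2*t**2 + 3*t) cos(7*pi*t/3) dt = (-135/(49*pi**2)) - (27/(49*pi**2)) = -162/(49*pi**2).
Hence a_7 = (2/3)·(-162/(49*pi**2)) = -108/(49*pi**2).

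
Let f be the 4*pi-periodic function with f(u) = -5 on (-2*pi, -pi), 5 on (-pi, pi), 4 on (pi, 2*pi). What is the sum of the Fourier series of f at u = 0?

5

f is continuous at u = 0 with value 5, so the series converges to 5 there.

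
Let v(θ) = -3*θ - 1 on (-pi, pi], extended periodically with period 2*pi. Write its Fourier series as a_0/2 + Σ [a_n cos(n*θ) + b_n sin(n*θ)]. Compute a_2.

0

a_2 = 1/pi ∫_{-pi}^{pi} v(θ) cos(2*θ) dθ.
Integrating by parts (boundary term plus one more integral), an antiderivative of (-3*θ - 1) cos(2*θ) is -3*θ*sin(2*θ)/2 - sin(2*θ)/2 - 3*cos(2*θ)/4; evaluating from -pi to pi: ∫_{-pi}^{pi} (-3*θ - 1) cos(2*θ) dθ = (-3/4) - (-3/4) = 0.
Hence a_2 = (1/pi)·(0) = 0.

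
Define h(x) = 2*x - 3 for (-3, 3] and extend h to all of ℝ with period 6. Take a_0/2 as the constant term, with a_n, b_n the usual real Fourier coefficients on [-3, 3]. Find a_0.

a_0 = 1/3 ∫_{-3}^{3} h(x) dx = 1/3 · (-18) = -6.

-6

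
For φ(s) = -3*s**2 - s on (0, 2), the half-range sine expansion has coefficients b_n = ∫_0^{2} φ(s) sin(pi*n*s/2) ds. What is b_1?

-28/pi + 96/pi**3

b_1 = ∫_0^{2} (-3*s**2 - s) sin(pi*s/2) ds.
Integrating by parts twice (tabular method), an antiderivative of (-3*s**2 - s) sin(pi*s/2) is 6*s**2*cos(pi*s/2)/pi - 24*s*sin(pi*s/2)/pi**2 + 2*s*cos(pi*s/2)/pi - 4*sin(pi*s/2)/pi**2 - 48*cos(pi*s/2)/pi**3; evaluating from 0 to 2: ∫_{0}^{2} (-3*s**2 - s) sin(pi*s/2) ds = (-28/pi + 48/pi**3) - (-48/pi**3) = -28/pi + 96/pi**3.
Hence b_1 = -28/pi + 96/pi**3.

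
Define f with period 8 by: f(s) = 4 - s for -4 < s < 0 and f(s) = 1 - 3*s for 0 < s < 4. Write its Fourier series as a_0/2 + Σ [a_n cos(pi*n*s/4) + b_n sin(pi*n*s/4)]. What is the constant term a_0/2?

a_0 = 1/4 ∫_{-4}^{4} f(s) ds = 1/4 · (4) = 1.
So the constant term a_0/2 = 1/2.

1/2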